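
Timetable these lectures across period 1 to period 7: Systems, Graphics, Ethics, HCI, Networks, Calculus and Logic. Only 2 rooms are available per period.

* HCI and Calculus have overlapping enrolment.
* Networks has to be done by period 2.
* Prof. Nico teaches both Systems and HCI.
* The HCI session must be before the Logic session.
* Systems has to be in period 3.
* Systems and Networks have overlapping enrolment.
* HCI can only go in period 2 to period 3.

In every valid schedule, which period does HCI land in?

HCI's window is period 2–period 3.
Systems is fixed at period 3, and HCI can't share a period with Systems.
So HCI must be period 2.

period 2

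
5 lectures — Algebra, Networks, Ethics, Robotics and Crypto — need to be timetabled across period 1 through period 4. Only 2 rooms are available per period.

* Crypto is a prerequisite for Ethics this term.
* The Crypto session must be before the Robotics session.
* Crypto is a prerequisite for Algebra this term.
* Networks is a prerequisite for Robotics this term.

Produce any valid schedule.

Networks=period 1, Algebra=period 2, Ethics=period 3, Crypto=period 1, Robotics=period 2

Checking: Crypto(period 1) before Ethics(period 3); Networks(period 1) before Robotics(period 2); Crypto(period 1) before Robotics(period 2); Crypto(period 1) before Algebra(period 2); max 2 per period (cap 2).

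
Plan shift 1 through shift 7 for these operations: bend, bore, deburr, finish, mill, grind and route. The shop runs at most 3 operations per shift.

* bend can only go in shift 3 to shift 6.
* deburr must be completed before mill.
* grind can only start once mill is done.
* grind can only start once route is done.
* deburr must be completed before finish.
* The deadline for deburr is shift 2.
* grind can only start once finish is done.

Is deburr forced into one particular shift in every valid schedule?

deburr can be shift 1 (e.g. bend=shift 3; grind=shift 3; finish=shift 2; route=shift 1; mill=shift 2; deburr=shift 1; bore=shift 1) or shift 2 (e.g. route in shift 1, grind in shift 4, bend in shift 3, finish in shift 3, mill in shift 3, bore in shift 1, deburr in shift 2).

No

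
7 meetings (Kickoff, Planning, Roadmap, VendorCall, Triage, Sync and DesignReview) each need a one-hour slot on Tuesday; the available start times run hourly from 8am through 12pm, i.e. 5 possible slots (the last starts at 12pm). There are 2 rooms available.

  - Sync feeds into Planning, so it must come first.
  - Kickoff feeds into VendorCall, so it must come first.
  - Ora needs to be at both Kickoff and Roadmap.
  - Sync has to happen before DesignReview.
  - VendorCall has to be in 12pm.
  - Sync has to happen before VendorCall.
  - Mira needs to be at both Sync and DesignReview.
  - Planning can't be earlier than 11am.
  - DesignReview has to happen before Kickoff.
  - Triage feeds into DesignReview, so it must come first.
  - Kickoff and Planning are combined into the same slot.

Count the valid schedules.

Splitting on Roadmap: it can be 8am (3), 9am (4), 10am (5), 12pm (5). Listing each branch's schedules as (Kickoff, Planning, VendorCall, Triage, Sync, DesignReview):
Roadmap=8am: (11am,11am,12pm,8am,9am,10am) (11am,11am,12pm,9am,8am,10am) (11am,11am,12pm,9am,9am,10am) — 3.
Roadmap=9am: (11am,11am,12pm,8am,8am,9am) (11am,11am,12pm,8am,8am,10am) (11am,11am,12pm,8am,9am,10am) (11am,11am,12pm,9am,8am,10am) — 4.
Roadmap=10am: (11am,11am,12pm,8am,8am,9am) (11am,11am,12pm,8am,8am,10am) (11am,11am,12pm,8am,9am,10am) (11am,11am,12pm,9am,8am,10am) (11am,11am,12pm,9am,9am,10am) — 5.
Roadmap=12pm: (11am,11am,12pm,8am,8am,9am) (11am,11am,12pm,8am,8am,10am) (11am,11am,12pm,8am,9am,10am) (11am,11am,12pm,9am,8am,10am) (11am,11am,12pm,9am,9am,10am) — 5.
Summing: 3 + 4 + 5 + 5 = 17.

17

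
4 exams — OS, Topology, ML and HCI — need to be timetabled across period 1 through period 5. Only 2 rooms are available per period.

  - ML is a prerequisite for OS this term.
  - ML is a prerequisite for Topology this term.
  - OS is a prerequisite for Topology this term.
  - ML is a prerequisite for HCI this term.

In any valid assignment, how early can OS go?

Precedence pushes OS to at least period 2; downstream work caps OS at period 4.
OS at period 2 is achievable: OS=period 2, HCI=period 2, ML=period 1, Topology=period 3.

period 2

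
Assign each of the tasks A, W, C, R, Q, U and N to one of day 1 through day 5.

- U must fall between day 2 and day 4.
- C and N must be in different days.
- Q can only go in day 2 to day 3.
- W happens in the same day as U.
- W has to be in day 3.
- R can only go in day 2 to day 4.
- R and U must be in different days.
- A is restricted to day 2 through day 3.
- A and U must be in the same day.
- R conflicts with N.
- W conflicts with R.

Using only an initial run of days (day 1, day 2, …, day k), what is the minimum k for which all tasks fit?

W can't be placed before day 3, so the schedule must run through at least day 3.
3 works (last occupied day: day 3): for example A -> day 3, C -> day 1, R -> day 2, Q -> day 2, N -> day 3, W -> day 3, U -> day 3.

3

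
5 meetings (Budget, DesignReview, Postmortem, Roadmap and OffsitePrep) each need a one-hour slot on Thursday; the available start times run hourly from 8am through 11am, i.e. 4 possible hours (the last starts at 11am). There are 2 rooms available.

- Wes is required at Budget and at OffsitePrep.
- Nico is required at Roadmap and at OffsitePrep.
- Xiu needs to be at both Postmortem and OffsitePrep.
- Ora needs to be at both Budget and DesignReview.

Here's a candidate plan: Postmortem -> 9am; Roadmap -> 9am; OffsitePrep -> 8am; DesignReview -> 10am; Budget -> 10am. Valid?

No. Ora needs to be at both Budget and DesignReview is not satisfied.

Wes is required at Budget and at OffsitePrep — holds.
Nico is required at Roadmap and at OffsitePrep — holds.
Xiu needs to be at both Postmortem and OffsitePrep — holds.
Ora needs to be at both Budget and DesignReview — violated.
There are 2 rooms available — holds.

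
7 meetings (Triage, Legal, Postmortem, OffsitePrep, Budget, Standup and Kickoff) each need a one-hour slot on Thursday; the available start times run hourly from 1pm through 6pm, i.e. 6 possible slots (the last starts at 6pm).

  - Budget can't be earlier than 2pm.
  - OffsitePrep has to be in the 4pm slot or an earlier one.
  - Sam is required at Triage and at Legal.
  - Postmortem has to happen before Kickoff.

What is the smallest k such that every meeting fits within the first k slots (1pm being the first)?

The precedence chain requires at least 2 distinct slots.
2 works (last occupied slot: 2pm): for example Legal=2pm, Triage=1pm, Standup=1pm, OffsitePrep=1pm, Postmortem=1pm, Budget=2pm, Kickoff=2pm.

2 slots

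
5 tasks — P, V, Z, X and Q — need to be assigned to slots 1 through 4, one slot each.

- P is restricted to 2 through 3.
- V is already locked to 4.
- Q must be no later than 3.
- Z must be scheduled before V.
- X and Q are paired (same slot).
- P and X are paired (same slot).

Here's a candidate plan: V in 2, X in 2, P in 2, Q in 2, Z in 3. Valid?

No — it violates: V is already locked to 4

P and X are paired (same slot) — holds.
V is already locked to 4 — violated.
P is restricted to 2 through 3 — holds.
X and Q are paired (same slot) — holds.
Q must be no later than 3 — holds.
Z must be scheduled before V — violated.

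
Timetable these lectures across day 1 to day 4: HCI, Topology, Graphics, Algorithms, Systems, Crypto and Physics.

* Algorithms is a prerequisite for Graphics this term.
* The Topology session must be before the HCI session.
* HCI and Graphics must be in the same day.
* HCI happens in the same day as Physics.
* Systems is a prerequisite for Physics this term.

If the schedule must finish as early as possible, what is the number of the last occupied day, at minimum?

The precedence chain requires at least 2 distinct days.
2 works (last occupied day: day 2): for example Crypto in day 1; Systems in day 1; Algorithms in day 1; Graphics in day 2; Topology in day 1; Physics in day 2; HCI in day 2.

day 2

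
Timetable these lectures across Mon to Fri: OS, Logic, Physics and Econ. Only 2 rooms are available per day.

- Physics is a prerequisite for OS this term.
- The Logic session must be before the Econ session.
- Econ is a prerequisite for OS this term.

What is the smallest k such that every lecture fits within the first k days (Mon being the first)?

The precedence chain requires at least 3 distinct days.
With at most 2 per day and 4 lectures, at least 2 days are needed.
3 works (last occupied day: Wed): for example Logic=Mon; OS=Wed; Econ=Tue; Physics=Mon.

3 days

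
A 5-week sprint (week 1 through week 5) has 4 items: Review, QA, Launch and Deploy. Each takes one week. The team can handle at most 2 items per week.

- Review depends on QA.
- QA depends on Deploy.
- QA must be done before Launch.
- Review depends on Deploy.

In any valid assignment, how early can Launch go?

week 3

Precedence pushes Launch to at least week 3.
Launch at week 3 is achievable: QA -> week 2; Launch -> week 3; Deploy -> week 1; Review -> week 3.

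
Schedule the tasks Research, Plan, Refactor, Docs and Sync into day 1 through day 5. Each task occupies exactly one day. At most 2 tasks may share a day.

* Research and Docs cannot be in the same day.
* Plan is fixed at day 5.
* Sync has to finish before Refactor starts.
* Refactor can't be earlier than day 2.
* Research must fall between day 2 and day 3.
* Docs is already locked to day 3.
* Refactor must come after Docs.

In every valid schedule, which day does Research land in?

Research's window is day 2–day 3.
Docs is fixed at day 3, and Research can't share a day with Docs.
So Research must be day 2.

day 2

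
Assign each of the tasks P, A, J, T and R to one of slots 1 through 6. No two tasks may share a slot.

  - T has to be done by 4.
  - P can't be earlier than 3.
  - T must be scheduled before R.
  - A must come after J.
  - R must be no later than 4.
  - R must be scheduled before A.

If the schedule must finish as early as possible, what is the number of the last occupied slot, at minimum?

The precedence chain requires at least 3 distinct slots.
With at most 1 per slot and 5 tasks, at least 5 slots are needed.
5 works (last occupied slot: 5): for example R=2, A=5, J=4, T=1, P=3.

slot 5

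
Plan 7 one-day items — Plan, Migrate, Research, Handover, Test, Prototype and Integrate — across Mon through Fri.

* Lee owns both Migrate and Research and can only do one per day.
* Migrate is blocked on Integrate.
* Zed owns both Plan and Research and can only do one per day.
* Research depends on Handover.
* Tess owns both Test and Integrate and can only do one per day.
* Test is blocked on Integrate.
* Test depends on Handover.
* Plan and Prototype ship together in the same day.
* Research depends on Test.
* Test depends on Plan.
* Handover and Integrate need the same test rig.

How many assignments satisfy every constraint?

Splitting on Plan: it can be Mon (22), Tue (22), Wed (12). Listing each branch's schedules as (Migrate, Research, Handover, Test, Prototype, Integrate):
Plan=Mon: (Tue,Thu,Tue,Wed,Mon,Mon) (Tue,Fri,Tue,Wed,Mon,Mon) (Tue,Fri,Tue,Thu,Mon,Mon) (Tue,Fri,Wed,Thu,Mon,Mon) (Wed,Thu,Mon,Wed,Mon,Tue) (Wed,Thu,Tue,Wed,Mon,Mon) (Wed,Fri,Mon,Wed,Mon,Tue) (Wed,Fri,Mon,Thu,Mon,Tue) (Wed,Fri,Tue,Wed,Mon,Mon) (Wed,Fri,Tue,Thu,Mon,Mon) (Wed,Fri,Wed,Thu,Mon,Mon) (Wed,Fri,Wed,Thu,Mon,Tue) (Thu,Fri,Mon,Wed,Mon,Tue) (Thu,Fri,Mon,Thu,Mon,Tue) (Thu,Fri,Mon,Thu,Mon,Wed) (Thu,Fri,Tue,Wed,Mon,Mon) (Thu,Fri,Tue,Thu,Mon,Mon) (Thu,Fri,Tue,Thu,Mon,Wed) (Thu,Fri,Wed,Thu,Mon,Mon) (Thu,Fri,Wed,Thu,Mon,Tue) (Fri,Thu,Mon,Wed,Mon,Tue) (Fri,Thu,Tue,Wed,Mon,Mon) — 22.
Plan=Tue: (Tue,Thu,Tue,Wed,Tue,Mon) (Tue,Fri,Tue,Wed,Tue,Mon) (Tue,Fri,Tue,Thu,Tue,Mon) (Tue,Fri,Wed,Thu,Tue,Mon) (Wed,Thu,Mon,Wed,Tue,Tue) (Wed,Thu,Tue,Wed,Tue,Mon) (Wed,Fri,Mon,Wed,Tue,Tue) (Wed,Fri,Mon,Thu,Tue,Tue) (Wed,Fri,Tue,Wed,Tue,Mon) (Wed,Fri,Tue,Thu,Tue,Mon) (Wed,Fri,Wed,Thu,Tue,Mon) (Wed,Fri,Wed,Thu,Tue,Tue) (Thu,Fri,Mon,Wed,Tue,Tue) (Thu,Fri,Mon,Thu,Tue,Tue) (Thu,Fri,Mon,Thu,Tue,Wed) (Thu,Fri,Tue,Wed,Tue,Mon) (Thu,Fri,Tue,Thu,Tue,Mon) (Thu,Fri,Tue,Thu,Tue,Wed) (Thu,Fri,Wed,Thu,Tue,Mon) (Thu,Fri,Wed,Thu,Tue,Tue) (Fri,Thu,Mon,Wed,Tue,Tue) (Fri,Thu,Tue,Wed,Tue,Mon) — 22.
Plan=Wed: (Tue,Fri,Tue,Thu,Wed,Mon) (Tue,Fri,Wed,Thu,Wed,Mon) (Wed,Fri,Mon,Thu,Wed,Tue) (Wed,Fri,Tue,Thu,Wed,Mon) (Wed,Fri,Wed,Thu,Wed,Mon) (Wed,Fri,Wed,Thu,Wed,Tue) (Thu,Fri,Mon,Thu,Wed,Tue) (Thu,Fri,Mon,Thu,Wed,Wed) (Thu,Fri,Tue,Thu,Wed,Mon) (Thu,Fri,Tue,Thu,Wed,Wed) (Thu,Fri,Wed,Thu,Wed,Mon) (Thu,Fri,Wed,Thu,Wed,Tue) — 12.
Summing: 22 + 22 + 12 = 56.

56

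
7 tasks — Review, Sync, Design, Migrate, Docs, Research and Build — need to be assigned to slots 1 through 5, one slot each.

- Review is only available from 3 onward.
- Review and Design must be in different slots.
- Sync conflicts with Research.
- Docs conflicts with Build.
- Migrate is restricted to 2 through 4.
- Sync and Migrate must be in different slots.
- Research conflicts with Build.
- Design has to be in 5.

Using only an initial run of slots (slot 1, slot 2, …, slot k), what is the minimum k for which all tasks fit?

Design can't be placed before 5, so the schedule must run through at least slot 5.
5 works (last occupied slot: 5): for example Build=3, Review=3, Sync=1, Migrate=2, Docs=1, Research=2, Design=5.

5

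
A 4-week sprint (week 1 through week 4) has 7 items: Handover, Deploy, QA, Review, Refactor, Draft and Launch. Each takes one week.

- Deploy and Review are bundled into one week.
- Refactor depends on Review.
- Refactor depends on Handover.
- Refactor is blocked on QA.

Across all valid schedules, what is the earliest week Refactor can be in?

Precedence pushes Refactor to at least week 2.
Refactor at week 2 is achievable: Launch -> week 1, Draft -> week 1, Handover -> week 1, Review -> week 1, Deploy -> week 1, Refactor -> week 2, QA -> week 1.

week 2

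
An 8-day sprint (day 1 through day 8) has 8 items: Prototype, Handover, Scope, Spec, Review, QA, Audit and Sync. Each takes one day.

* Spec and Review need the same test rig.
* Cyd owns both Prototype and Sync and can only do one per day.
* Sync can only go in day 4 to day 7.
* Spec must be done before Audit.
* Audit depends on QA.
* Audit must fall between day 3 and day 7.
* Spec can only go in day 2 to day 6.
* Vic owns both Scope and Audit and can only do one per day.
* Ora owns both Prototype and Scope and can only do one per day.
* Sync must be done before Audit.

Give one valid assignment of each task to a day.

Audit=day 5; Review=day 1; Scope=day 2; Prototype=day 1; Sync=day 4; QA=day 1; Handover=day 1; Spec=day 2

Checking: QA(day 1) before Audit(day 5); Sync(day 4) before Audit(day 5); Spec(day 2) before Audit(day 5); Prototype(day 1) != Scope(day 2); Scope(day 2) != Audit(day 5); Prototype(day 1) != Sync(day 4); Spec(day 2) != Review(day 1); Sync=day 4 in [day 4,day 7]; Audit=day 5 in [day 3,day 7]; Spec=day 2 in [day 2,day 6].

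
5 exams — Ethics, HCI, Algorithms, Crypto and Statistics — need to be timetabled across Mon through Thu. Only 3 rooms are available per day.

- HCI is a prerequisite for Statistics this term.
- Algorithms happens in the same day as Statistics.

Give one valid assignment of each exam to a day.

Ethics=Mon, Algorithms=Tue, Crypto=Mon, Statistics=Tue, HCI=Mon

Checking: HCI(Mon) before Statistics(Tue); Algorithms = Statistics = Tue; max 3 per day (cap 3).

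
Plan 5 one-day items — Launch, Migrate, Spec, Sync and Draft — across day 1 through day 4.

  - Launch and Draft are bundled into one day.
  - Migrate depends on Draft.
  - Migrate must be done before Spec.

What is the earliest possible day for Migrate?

day 2

Precedence pushes Migrate to at least day 2; downstream work caps Migrate at day 3.
Migrate at day 2 is achievable: Launch in day 1, Draft in day 1, Spec in day 3, Sync in day 1, Migrate in day 2.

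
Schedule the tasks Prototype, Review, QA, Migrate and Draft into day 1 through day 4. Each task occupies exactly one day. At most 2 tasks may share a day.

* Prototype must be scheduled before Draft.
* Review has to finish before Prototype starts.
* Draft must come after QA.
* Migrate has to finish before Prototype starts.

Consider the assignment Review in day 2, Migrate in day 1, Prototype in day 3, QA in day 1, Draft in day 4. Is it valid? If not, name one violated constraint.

Review has to finish before Prototype starts — holds.
Migrate has to finish before Prototype starts — holds.
Prototype must be scheduled before Draft — holds.
Draft must come after QA — holds.
At most 2 tasks may share a day — holds.

Valid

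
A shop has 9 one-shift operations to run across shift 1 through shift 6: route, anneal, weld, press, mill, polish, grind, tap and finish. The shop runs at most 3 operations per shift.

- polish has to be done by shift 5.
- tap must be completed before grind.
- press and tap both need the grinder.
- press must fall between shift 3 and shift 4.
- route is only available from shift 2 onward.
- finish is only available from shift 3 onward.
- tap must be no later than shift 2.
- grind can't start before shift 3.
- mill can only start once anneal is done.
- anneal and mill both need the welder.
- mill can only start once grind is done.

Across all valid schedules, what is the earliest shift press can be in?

Press is available from shift 3; press's own window allows nothing later than shift 4.
press at shift 3 is achievable: route -> shift 2, anneal -> shift 1, tap -> shift 1, press -> shift 3, weld -> shift 2, grind -> shift 3, finish -> shift 3, mill -> shift 4, polish -> shift 1.

shift 3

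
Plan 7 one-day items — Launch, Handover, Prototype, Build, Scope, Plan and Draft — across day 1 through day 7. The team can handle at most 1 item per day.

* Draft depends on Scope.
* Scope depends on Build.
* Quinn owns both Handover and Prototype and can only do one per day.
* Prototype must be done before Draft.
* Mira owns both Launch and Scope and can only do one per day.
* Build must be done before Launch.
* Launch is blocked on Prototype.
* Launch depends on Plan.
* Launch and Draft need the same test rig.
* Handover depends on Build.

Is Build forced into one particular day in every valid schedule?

Build can be day 1 (e.g. Handover in day 7; Build in day 1; Scope in day 5; Plan in day 3; Draft in day 6; Prototype in day 2; Launch in day 4) or day 2 (e.g. Build=day 2, Scope=day 5, Launch=day 4, Prototype=day 1, Draft=day 6, Plan=day 3, Handover=day 7).

No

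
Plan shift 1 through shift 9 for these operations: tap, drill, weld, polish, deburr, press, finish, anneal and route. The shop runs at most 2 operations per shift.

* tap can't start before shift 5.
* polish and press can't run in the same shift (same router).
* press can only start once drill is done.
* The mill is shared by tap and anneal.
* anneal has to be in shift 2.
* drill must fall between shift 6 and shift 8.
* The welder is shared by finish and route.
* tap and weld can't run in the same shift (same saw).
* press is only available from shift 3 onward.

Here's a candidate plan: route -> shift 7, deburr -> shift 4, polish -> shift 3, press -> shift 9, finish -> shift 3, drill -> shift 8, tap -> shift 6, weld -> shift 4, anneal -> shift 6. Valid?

Invalid. anneal has to be in shift 2.

The welder is shared by finish and route — holds.
drill must fall between shift 6 and shift 8 — holds.
The shop runs at most 2 operations per shift — holds.
The mill is shared by tap and anneal — violated.
press is only available from shift 3 onward — holds.
press can only start once drill is done — holds.
polish and press can't run in the same shift (same router) — holds.
tap can't start before shift 5 — holds.
tap and weld can't run in the same shift (same saw) — holds.
anneal has to be in shift 2 — violated.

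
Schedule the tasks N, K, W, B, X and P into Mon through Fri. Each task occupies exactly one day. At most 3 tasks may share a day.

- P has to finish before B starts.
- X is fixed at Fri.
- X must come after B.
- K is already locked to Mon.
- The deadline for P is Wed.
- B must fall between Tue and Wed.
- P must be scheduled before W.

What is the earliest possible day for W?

Tue

Precedence pushes W to at least Tue.
W at Tue is achievable: N=Mon; B=Tue; W=Tue; X=Fri; K=Mon; P=Mon.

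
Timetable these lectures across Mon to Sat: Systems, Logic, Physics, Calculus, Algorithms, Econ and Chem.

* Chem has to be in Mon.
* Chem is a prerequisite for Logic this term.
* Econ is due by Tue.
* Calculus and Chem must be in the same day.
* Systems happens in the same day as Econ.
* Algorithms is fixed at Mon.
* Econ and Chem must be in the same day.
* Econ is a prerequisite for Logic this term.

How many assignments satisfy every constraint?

30

Splitting on Logic: it can be Tue (6), Wed (6), Thu (6), Fri (6), Sat (6). Listing each branch's schedules as (Systems, Physics, Calculus, Algorithms, Econ, Chem):
Logic=Tue: (Mon,Mon,Mon,Mon,Mon,Mon) (Mon,Tue,Mon,Mon,Mon,Mon) (Mon,Wed,Mon,Mon,Mon,Mon) (Mon,Thu,Mon,Mon,Mon,Mon) (Mon,Fri,Mon,Mon,Mon,Mon) (Mon,Sat,Mon,Mon,Mon,Mon) — 6.
Logic=Wed: (Mon,Mon,Mon,Mon,Mon,Mon) (Mon,Tue,Mon,Mon,Mon,Mon) (Mon,Wed,Mon,Mon,Mon,Mon) (Mon,Thu,Mon,Mon,Mon,Mon) (Mon,Fri,Mon,Mon,Mon,Mon) (Mon,Sat,Mon,Mon,Mon,Mon) — 6.
Logic=Thu: (Mon,Mon,Mon,Mon,Mon,Mon) (Mon,Tue,Mon,Mon,Mon,Mon) (Mon,Wed,Mon,Mon,Mon,Mon) (Mon,Thu,Mon,Mon,Mon,Mon) (Mon,Fri,Mon,Mon,Mon,Mon) (Mon,Sat,Mon,Mon,Mon,Mon) — 6.
Logic=Fri: (Mon,Mon,Mon,Mon,Mon,Mon) (Mon,Tue,Mon,Mon,Mon,Mon) (Mon,Wed,Mon,Mon,Mon,Mon) (Mon,Thu,Mon,Mon,Mon,Mon) (Mon,Fri,Mon,Mon,Mon,Mon) (Mon,Sat,Mon,Mon,Mon,Mon) — 6.
Logic=Sat: (Mon,Mon,Mon,Mon,Mon,Mon) (Mon,Tue,Mon,Mon,Mon,Mon) (Mon,Wed,Mon,Mon,Mon,Mon) (Mon,Thu,Mon,Mon,Mon,Mon) (Mon,Fri,Mon,Mon,Mon,Mon) (Mon,Sat,Mon,Mon,Mon,Mon) — 6.
Summing: 6 + 6 + 6 + 6 + 6 = 30.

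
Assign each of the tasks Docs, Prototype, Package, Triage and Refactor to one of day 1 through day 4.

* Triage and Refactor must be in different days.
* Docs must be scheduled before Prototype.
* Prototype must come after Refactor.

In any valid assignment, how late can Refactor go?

day 3

Downstream work caps Refactor at day 3.
Refactor at day 3 is achievable: Refactor=day 3, Package=day 1, Triage=day 1, Prototype=day 4, Docs=day 1.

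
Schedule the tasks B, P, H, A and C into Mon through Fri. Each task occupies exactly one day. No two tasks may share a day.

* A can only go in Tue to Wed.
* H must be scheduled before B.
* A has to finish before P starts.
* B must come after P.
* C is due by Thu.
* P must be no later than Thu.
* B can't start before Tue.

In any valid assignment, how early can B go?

B is available from Tue; precedence pushes B to at least Thu.
B at Fri is achievable: C in Mon; A in Tue; P in Wed; H in Thu; B in Fri.
Nothing earlier works — the capacity limit rule out every day before Fri.

Fri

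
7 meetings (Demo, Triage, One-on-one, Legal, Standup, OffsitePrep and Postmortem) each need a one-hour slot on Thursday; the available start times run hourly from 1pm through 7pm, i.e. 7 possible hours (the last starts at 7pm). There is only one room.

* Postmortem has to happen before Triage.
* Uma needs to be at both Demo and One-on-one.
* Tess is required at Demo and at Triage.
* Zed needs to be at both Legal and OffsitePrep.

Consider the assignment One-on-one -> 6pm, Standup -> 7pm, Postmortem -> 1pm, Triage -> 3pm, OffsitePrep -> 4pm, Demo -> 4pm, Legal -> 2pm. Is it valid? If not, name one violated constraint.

Uma needs to be at both Demo and One-on-one — holds.
Zed needs to be at both Legal and OffsitePrep — holds.
Postmortem has to happen before Triage — holds.
Tess is required at Demo and at Triage — holds.
There is only one room — violated.

No — it violates: There is only one room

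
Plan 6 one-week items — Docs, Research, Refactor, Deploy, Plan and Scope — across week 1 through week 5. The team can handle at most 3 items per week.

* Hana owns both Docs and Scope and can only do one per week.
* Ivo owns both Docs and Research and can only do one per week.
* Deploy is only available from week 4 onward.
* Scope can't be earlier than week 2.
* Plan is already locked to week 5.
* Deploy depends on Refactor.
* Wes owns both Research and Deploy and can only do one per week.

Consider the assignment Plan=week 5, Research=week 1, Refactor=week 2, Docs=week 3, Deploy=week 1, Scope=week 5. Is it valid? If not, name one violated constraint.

Scope can't be earlier than week 2 — holds.
Hana owns both Docs and Scope and can only do one per week — holds.
The team can handle at most 3 items per week — holds.
Deploy is only available from week 4 onward — violated.
Plan is already locked to week 5 — holds.
Deploy depends on Refactor — violated.
Ivo owns both Docs and Research and can only do one per week — holds.
Wes owns both Research and Deploy and can only do one per week — violated.

No — it violates: Wes owns both Research and Deploy and can only do one per week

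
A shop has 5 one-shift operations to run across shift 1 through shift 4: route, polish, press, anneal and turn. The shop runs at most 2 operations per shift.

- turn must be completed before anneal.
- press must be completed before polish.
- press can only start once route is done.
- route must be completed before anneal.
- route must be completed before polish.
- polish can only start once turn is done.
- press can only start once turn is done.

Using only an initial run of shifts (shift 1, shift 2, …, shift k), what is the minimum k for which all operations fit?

3 shifts

The precedence chain requires at least 3 distinct shifts.
With at most 2 per shift and 5 operations, at least 3 shifts are needed.
3 works (last occupied shift: shift 3): for example anneal in shift 2; press in shift 2; route in shift 1; turn in shift 1; polish in shift 3.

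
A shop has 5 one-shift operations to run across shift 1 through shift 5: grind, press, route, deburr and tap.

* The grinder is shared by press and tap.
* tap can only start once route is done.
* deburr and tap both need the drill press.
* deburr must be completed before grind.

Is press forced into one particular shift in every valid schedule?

press can be shift 1 (e.g. tap=shift 2; route=shift 1; grind=shift 2; deburr=shift 1; press=shift 1) or shift 2 (e.g. press=shift 2, deburr=shift 1, route=shift 1, grind=shift 2, tap=shift 3).

No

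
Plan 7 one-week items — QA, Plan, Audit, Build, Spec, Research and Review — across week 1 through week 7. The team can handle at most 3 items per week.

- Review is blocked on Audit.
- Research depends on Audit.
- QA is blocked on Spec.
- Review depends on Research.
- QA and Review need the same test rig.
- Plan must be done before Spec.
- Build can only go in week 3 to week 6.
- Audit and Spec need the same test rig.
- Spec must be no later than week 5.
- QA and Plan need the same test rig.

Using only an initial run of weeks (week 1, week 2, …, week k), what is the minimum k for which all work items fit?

4

The precedence chain requires at least 3 distinct weeks.
With at most 3 per week and 7 work items, at least 3 weeks are needed.
Could 3 weeks be enough, i.e. nothing placed later than week 3? No: Spec's window within 3 weeks is {week 1, week 2, week 3}; Review must come after Audit (at week 1 or later) → {week 2, week 3}; Audit must come before Review (at week 3 or earlier) → {week 1, week 2}; Spec must come after Plan (at week 1 or later) → {week 2, week 3}; QA must come after Spec (at week 2 or later) → {week 3}; Research must come before Review (at week 3 or earlier) → {week 1, week 2}; Research must come after Audit (at week 1 or later) → {week 2}; Review can't share with QA (week 3) → {week 2}; Review must come after Research (at week 2 or later) → nothing is left.
So 3 weeks is not enough.
4 works (last occupied week: week 4): for example Build=week 3, QA=week 4, Research=week 2, Review=week 3, Audit=week 1, Spec=week 2, Plan=week 1.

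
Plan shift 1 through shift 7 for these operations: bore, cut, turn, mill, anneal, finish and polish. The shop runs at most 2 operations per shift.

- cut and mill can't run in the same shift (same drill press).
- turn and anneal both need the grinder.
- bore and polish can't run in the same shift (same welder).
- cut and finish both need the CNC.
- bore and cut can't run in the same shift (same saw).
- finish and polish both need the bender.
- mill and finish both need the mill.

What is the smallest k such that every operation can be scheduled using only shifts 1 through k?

4

With at most 2 per shift and 7 operations, at least 4 shifts are needed.
4 works (last occupied shift: shift 4): for example polish -> shift 3; anneal -> shift 2; turn -> shift 1; mill -> shift 3; bore -> shift 1; cut -> shift 2; finish -> shift 4.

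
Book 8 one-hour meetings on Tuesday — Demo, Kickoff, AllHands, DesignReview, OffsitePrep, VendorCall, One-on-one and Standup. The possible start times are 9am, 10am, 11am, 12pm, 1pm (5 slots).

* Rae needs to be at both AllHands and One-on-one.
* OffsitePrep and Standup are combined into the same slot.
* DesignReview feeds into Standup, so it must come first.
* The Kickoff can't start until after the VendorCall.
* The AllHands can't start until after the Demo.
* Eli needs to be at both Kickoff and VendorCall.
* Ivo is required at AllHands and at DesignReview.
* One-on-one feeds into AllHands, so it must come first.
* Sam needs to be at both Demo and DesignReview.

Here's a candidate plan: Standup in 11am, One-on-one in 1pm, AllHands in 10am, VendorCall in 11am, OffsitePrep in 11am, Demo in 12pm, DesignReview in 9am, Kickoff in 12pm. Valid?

No. One-on-one feeds into AllHands, so it must come first is not satisfied.

Ivo is required at AllHands and at DesignReview — holds.
Sam needs to be at both Demo and DesignReview — holds.
Eli needs to be at both Kickoff and VendorCall — holds.
The AllHands can't start until after the Demo — violated.
One-on-one feeds into AllHands, so it must come first — violated.
Rae needs to be at both AllHands and One-on-one — holds.
OffsitePrep and Standup are combined into the same slot — holds.
DesignReview feeds into Standup, so it must come first — holds.
The Kickoff can't start until after the VendorCall — holds.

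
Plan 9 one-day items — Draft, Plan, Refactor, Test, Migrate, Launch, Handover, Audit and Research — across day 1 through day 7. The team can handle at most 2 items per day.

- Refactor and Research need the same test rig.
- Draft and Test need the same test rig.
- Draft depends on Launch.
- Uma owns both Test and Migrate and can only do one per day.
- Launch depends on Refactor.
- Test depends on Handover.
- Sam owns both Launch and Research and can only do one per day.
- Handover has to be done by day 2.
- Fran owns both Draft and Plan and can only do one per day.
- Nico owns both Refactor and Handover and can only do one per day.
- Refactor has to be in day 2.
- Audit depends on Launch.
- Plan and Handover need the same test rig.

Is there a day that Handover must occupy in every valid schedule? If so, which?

Handover's window is day 1–day 2.
Refactor is fixed at day 2, and Handover can't share a day with Refactor.
So Handover must be day 1.

day 1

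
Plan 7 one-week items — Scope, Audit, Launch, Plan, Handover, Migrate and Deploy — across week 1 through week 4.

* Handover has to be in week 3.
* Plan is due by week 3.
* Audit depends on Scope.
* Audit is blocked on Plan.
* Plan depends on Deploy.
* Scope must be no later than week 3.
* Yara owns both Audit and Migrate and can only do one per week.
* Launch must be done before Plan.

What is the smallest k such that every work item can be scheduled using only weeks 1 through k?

The precedence chain requires at least 3 distinct weeks.
3 works (last occupied week: week 3): for example Scope=week 1, Deploy=week 1, Plan=week 2, Handover=week 3, Audit=week 3, Launch=week 1, Migrate=week 1.

3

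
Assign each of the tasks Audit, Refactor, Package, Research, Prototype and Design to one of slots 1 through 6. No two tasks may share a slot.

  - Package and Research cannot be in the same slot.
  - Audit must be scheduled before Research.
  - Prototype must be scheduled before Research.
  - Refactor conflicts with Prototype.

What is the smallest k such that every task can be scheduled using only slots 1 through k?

The precedence chain requires at least 2 distinct slots.
With at most 1 per slot and 6 tasks, at least 6 slots are needed.
6 works (last occupied slot: 6): for example Prototype=2; Research=3; Design=6; Audit=1; Package=5; Refactor=4.

6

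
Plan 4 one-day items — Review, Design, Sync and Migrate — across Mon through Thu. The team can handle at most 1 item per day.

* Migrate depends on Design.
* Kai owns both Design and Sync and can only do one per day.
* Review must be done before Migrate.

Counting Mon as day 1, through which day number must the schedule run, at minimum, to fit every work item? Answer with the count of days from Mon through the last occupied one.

The precedence chain requires at least 2 distinct days.
With at most 1 per day and 4 work items, at least 4 days are needed.
4 works (last occupied day: Thu): for example Review in Mon, Design in Tue, Migrate in Wed, Sync in Thu.

4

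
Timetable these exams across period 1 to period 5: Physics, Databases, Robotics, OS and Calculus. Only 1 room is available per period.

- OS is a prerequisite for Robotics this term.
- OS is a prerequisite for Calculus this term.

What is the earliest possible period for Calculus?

period 2

Precedence pushes Calculus to at least period 2.
Calculus at period 2 is achievable: Physics -> period 4, OS -> period 1, Calculus -> period 2, Robotics -> period 3, Databases -> period 5.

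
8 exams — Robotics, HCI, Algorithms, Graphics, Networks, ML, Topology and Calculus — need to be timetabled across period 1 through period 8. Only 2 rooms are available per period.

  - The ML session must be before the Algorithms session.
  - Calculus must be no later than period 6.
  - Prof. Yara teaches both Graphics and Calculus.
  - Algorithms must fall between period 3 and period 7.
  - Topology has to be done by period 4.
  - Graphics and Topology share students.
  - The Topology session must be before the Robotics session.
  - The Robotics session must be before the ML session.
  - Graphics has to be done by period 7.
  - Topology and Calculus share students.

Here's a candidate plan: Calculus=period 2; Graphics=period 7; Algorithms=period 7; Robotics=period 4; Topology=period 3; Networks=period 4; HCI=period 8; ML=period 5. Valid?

Only 2 rooms are available per period — holds.
The ML session must be before the Algorithms session — holds.
The Topology session must be before the Robotics session — holds.
Topology has to be done by period 4 — holds.
Topology and Calculus share students — holds.
Algorithms must fall between period 3 and period 7 — holds.
The Robotics session must be before the ML session — holds.
Calculus must be no later than period 6 — holds.
Prof. Yara teaches both Graphics and Calculus — holds.
Graphics and Topology share students — holds.
Graphics has to be done by period 7 — holds.

Valid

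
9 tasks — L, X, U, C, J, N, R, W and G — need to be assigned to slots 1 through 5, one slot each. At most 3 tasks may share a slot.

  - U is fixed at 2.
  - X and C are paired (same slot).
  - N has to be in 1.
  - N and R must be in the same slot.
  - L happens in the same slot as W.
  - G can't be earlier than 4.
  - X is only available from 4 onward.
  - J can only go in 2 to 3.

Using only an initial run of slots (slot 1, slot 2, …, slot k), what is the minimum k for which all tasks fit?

4 slots

With at most 3 per slot and 9 tasks, at least 3 slots are needed.
X can't be placed before 4, so the schedule must run through at least slot 4.
4 works (last occupied slot: 4): for example L in 3; C in 4; R in 1; U in 2; X in 4; W in 3; G in 4; N in 1; J in 2.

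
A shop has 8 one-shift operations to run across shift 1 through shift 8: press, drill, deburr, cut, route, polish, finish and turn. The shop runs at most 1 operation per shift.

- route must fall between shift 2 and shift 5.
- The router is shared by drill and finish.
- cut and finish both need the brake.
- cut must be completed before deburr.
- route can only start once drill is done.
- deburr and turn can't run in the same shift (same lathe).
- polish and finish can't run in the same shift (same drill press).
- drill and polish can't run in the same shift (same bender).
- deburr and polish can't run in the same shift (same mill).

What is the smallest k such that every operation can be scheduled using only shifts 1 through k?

The precedence chain requires at least 2 distinct shifts.
With at most 1 per shift and 8 operations, at least 8 shifts are needed.
8 works (last occupied shift: shift 8): for example route in shift 2, cut in shift 3, finish in shift 7, turn in shift 8, press in shift 5, polish in shift 6, deburr in shift 4, drill in shift 1.

8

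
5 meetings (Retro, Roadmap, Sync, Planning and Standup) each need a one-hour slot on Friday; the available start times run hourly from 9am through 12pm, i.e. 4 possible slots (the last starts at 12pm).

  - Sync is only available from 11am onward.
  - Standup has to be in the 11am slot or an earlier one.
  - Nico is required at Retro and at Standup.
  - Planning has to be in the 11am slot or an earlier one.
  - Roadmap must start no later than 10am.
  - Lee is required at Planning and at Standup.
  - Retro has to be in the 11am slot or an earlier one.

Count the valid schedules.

48

Splitting on Retro: it can be 9am (16), 10am (16), 11am (16). Listing each branch's schedules as (Roadmap, Sync, Planning, Standup):
Retro=9am: (9am,11am,9am,10am) (9am,11am,9am,11am) (9am,11am,10am,11am) (9am,11am,11am,10am) (9am,12pm,9am,10am) (9am,12pm,9am,11am) (9am,12pm,10am,11am) (9am,12pm,11am,10am) (10am,11am,9am,10am) (10am,11am,9am,11am) (10am,11am,10am,11am) (10am,11am,11am,10am) (10am,12pm,9am,10am) (10am,12pm,9am,11am) (10am,12pm,10am,11am) (10am,12pm,11am,10am) — 16.
Retro=10am: (9am,11am,9am,11am) (9am,11am,10am,9am) (9am,11am,10am,11am) (9am,11am,11am,9am) (9am,12pm,9am,11am) (9am,12pm,10am,9am) (9am,12pm,10am,11am) (9am,12pm,11am,9am) (10am,11am,9am,11am) (10am,11am,10am,9am) (10am,11am,10am,11am) (10am,11am,11am,9am) (10am,12pm,9am,11am) (10am,12pm,10am,9am) (10am,12pm,10am,11am) (10am,12pm,11am,9am) — 16.
Retro=11am: (9am,11am,9am,10am) (9am,11am,10am,9am) (9am,11am,11am,9am) (9am,11am,11am,10am) (9am,12pm,9am,10am) (9am,12pm,10am,9am) (9am,12pm,11am,9am) (9am,12pm,11am,10am) (10am,11am,9am,10am) (10am,11am,10am,9am) (10am,11am,11am,9am) (10am,11am,11am,10am) (10am,12pm,9am,10am) (10am,12pm,10am,9am) (10am,12pm,11am,9am) (10am,12pm,11am,10am) — 16.
Summing: 16 + 16 + 16 = 48.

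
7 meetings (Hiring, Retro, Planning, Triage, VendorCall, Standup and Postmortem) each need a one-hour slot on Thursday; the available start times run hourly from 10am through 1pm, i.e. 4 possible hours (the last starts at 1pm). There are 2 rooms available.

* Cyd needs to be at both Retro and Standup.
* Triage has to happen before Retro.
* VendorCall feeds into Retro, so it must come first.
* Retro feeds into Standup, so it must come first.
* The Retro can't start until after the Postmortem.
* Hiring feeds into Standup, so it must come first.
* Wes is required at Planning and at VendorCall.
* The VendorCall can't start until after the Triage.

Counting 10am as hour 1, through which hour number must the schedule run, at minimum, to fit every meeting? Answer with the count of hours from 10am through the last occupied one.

The precedence chain requires at least 4 distinct hours.
With at most 2 per hour and 7 meetings, at least 4 hours are needed.
4 works (last occupied hour: 1pm): for example Triage -> 10am, Planning -> 12pm, VendorCall -> 11am, Retro -> 12pm, Postmortem -> 11am, Hiring -> 10am, Standup -> 1pm.

4 hours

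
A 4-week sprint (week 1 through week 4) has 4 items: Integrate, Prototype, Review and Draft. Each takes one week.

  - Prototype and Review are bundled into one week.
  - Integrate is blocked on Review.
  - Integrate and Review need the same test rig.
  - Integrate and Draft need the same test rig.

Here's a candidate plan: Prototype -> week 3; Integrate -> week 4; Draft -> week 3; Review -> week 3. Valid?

Valid

Integrate and Review need the same test rig — holds.
Integrate is blocked on Review — holds.
Prototype and Review are bundled into one week — holds.
Integrate and Draft need the same test rig — holds.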